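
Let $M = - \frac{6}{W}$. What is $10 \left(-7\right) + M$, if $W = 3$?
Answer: $-72$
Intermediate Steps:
$M = -2$ ($M = - \frac{6}{3} = \left(-6\right) \frac{1}{3} = -2$)
$10 \left(-7\right) + M = 10 \left(-7\right) - 2 = -70 - 2 = -72$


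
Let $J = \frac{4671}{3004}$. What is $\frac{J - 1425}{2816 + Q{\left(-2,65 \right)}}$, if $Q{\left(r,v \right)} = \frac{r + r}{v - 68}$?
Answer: $- \frac{12828087}{25389808} \approx -0.50525$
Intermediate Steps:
$Q{\left(r,v \right)} = \frac{2 r}{-68 + v}$
$J = \frac{4671}{3004}$ ($J = 4671 \cdot \frac{1}{3004} = \frac{4671}{3004} \approx 1.5549$)
$\frac{J - 1425}{2816 + Q{\left(-2,65 \right)}} = \frac{\frac{4671}{3004} - 1425}{2816 + 2 \left(-2\right) \frac{1}{-68 + 65}} = - \frac{4276029}{3004 \left(2816 + 2 \left(-2\right) \frac{1}{-3}\right)} = - \frac{4276029}{3004 \left(2816 + 2 \left(-2\right) \left(- \frac{1}{3}\right)\right)} = - \frac{4276029}{3004 \left(2816 + \frac{4}{3}\right)} = - \frac{4276029}{3004 \cdot \frac{8452}{3}} = \left(- \frac{4276029}{3004}\right) \frac{3}{8452} = - \frac{12828087}{25389808}$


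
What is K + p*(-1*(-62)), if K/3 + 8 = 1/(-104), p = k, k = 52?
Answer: 332797/104 ≈ 3200.0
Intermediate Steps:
p = 52
K = -2499/104 (K = -24 + 3/(-104) = -24 + 3*(-1/104) = -24 - 3/104 = -2499/104 ≈ -24.029)
K + p*(-1*(-62)) = -2499/104 + 52*(-1*(-62)) = -2499/104 + 52*62 = -2499/104 + 3224 = 332797/104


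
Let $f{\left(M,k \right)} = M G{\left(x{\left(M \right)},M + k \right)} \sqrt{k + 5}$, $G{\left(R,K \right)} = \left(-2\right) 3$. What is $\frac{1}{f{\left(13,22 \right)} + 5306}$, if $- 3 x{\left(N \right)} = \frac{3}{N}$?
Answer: $\frac{2653}{13994684} + \frac{117 \sqrt{3}}{13994684} \approx 0.00020405$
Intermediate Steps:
$x{\left(N \right)} = - \frac{1}{N}$ ($x{\left(N \right)} = - \frac{3 \frac{1}{N}}{3} = - \frac{1}{N}$)
$G{\left(R,K \right)} = -6$
$f{\left(M,k \right)} = - 6 M \sqrt{5 + k}$ ($f{\left(M,k \right)} = M \left(-6\right) \sqrt{k + 5} = - 6 M \sqrt{5 + k}$)
$\frac{1}{f{\left(13,22 \right)} + 5306} = \frac{1}{\left(-6\right) 13 \sqrt{5 + 22} + 5306} = \frac{1}{\left(-6\right) 13 \sqrt{27} + 5306} = \frac{1}{\left(-6\right) 13 \cdot 3 \sqrt{3} + 5306} = \frac{1}{- 234 \sqrt{3} + 5306} = \frac{1}{5306 - 234 \sqrt{3}}$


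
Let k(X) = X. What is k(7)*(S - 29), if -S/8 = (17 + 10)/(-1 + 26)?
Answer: -6587/25 ≈ -263.48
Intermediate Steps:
S = -216/25 (S = -8*(17 + 10)/(-1 + 26) = -216/25 ≈ -8.6400)
k(7)*(S - 29) = 7*(-216/25 - 29) = 7*(-941/25) = -6587/25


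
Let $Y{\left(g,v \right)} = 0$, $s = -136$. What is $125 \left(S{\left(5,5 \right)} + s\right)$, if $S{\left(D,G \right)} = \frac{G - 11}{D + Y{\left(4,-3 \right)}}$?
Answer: $-17150$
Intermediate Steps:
$S{\left(D,G \right)} = \frac{-11 + G}{D}$ ($S{\left(D,G \right)} = \frac{G - 11}{D + 0} = \frac{-11 + G}{D}$)
$125 \left(S{\left(5,5 \right)} + s\right) = 125 \left(\frac{-11 + 5}{5} - 136\right) = 125 \left(\frac{1}{5} \left(-6\right) - 136\right) = 125 \left(- \frac{6}{5} - 136\right) = 125 \left(- \frac{686}{5}\right) = -17150$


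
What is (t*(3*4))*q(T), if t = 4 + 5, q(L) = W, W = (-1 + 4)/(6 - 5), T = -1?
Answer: 324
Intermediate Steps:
W = 3 (W = 3/1 = 3*1 = 3)
q(L) = 3
t = 9
(t*(3*4))*q(T) = (9*(3*4))*3 = (9*12)*3 = 108*3 = 324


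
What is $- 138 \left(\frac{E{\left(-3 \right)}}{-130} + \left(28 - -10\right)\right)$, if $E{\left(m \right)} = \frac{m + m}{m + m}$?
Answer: $- \frac{340791}{65} \approx -5242.9$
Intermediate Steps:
$E{\left(m \right)} = 1$ ($E{\left(m \right)} = \frac{2 m}{2 m} = 2 m \frac{1}{2 m} = 1$)
$- 138 \left(\frac{E{\left(-3 \right)}}{-130} + \left(28 - -10\right)\right) = - 138 \left(1 \frac{1}{-130} + \left(28 - -10\right)\right) = - 138 \left(1 \left(- \frac{1}{130}\right) + \left(28 + 10\right)\right) = - 138 \left(- \frac{1}{130} + 38\right) = \left(-138\right) \frac{4939}{130} = - \frac{340791}{65}$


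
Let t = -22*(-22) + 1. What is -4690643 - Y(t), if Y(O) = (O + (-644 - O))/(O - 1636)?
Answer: -5398930737/1151 ≈ -4.6906e+6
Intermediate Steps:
t = 485 (t = 484 + 1 = 485)
Y(O) = -644/(-1636 + O)
-4690643 - Y(t) = -4690643 - (-644)/(-1636 + 485) = -4690643 - (-644)/(-1151) = -4690643 - (-644)*(-1)/1151 = -4690643 - 1*644/1151 = -4690643 - 644/1151 = -5398930737/1151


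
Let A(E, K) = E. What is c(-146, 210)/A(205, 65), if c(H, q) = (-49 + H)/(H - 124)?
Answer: 13/3690 ≈ 0.0035230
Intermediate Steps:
c(H, q) = (-49 + H)/(-124 + H)
c(-146, 210)/A(205, 65) = ((-49 - 146)/(-124 - 146))/205 = (-195/(-270))*(1/205) = -1/270*(-195)*(1/205) = (13/18)*(1/205) = 13/3690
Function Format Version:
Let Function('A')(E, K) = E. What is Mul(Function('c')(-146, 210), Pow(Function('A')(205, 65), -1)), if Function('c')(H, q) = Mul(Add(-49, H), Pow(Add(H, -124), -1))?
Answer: Rational(13, 3690) ≈ 0.0035230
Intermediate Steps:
Function('c')(H, q) = Mul(Pow(Add(-124, H), -1), Add(-49, H)) (Function('c')(H, q) = Mul(Add(-49, H), Pow(Add(-124, H), -1)) = Mul(Pow(Add(-124, H), -1), Add(-49, H)))
Mul(Function('c')(-146, 210), Pow(Function('A')(205, 65), -1)) = Mul(Mul(Pow(Add(-124, -146), -1), Add(-49, -146)), Pow(205, -1)) = Mul(Mul(Pow(-270, -1), -195), Rational(1, 205)) = Mul(Mul(Rational(-1, 270), -195), Rational(1, 205)) = Mul(Rational(13, 18), Rational(1, 205)) = Rational(13, 3690)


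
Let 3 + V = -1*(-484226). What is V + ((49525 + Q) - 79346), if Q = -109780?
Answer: 344622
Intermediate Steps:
V = 484223 (V = -3 - 1*(-484226) = -3 + 484226 = 484223)
V + ((49525 + Q) - 79346) = 484223 + ((49525 - 109780) - 79346) = 484223 + (-60255 - 79346) = 484223 - 139601 = 344622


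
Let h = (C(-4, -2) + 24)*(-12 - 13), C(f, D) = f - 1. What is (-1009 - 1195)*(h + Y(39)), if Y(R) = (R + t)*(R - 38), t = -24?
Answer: 1013840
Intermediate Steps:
Y(R) = (-38 + R)*(-24 + R) (Y(R) = (R - 24)*(R - 38) = (-24 + R)*(-38 + R) = (-38 + R)*(-24 + R))
C(f, D) = -1 + f
h = -475 (h = ((-1 - 4) + 24)*(-12 - 13) = (-5 + 24)*(-25) = 19*(-25) = -475)
(-1009 - 1195)*(h + Y(39)) = (-1009 - 1195)*(-475 + (912 + 39**2 - 62*39)) = -2204*(-475 + (912 + 1521 - 2418)) = -2204*(-475 + 15) = -2204*(-460) = 1013840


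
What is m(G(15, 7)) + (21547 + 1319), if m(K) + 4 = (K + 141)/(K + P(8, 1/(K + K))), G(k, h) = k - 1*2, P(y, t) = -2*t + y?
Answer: 3110233/136 ≈ 22869.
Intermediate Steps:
P(y, t) = y - 2*t
G(k, h) = -2 + k (G(k, h) = k - 2 = -2 + k)
m(K) = -4 + (141 + K)/(8 + K - 1/K) (m(K) = -4 + (K + 141)/(K + (8 - 2/(K + K))) = -4 + (141 + K)/(K + (8 - 2*1/(2*K))) = -4 + (141 + K)/(K + (8 - 1/K)) = -4 + (141 + K)/(8 + K - 1/K))
m(G(15, 7)) + (21547 + 1319) = (4 - 3*(-2 + 15)² + 109*(-2 + 15))/(-1 + (-2 + 15)² + 8*(-2 + 15)) + (21547 + 1319) = (4 - 3*13² + 109*13)/(-1 + 13² + 8*13) + 22866 = (4 - 3*169 + 1417)/(-1 + 169 + 104) + 22866 = (4 - 507 + 1417)/272 + 22866 = (1/272)*914 + 22866 = 457/136 + 22866 = 3110233/136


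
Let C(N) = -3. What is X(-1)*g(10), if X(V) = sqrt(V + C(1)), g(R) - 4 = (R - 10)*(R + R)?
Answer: 8*I ≈ 8.0*I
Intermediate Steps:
g(R) = 4 + 2*R*(-10 + R) (g(R) = 4 + (R - 10)*(R + R) = 4 + (-10 + R)*(2*R) = 4 + 2*R*(-10 + R))
X(V) = sqrt(-3 + V) (X(V) = sqrt(V - 3) = sqrt(-3 + V))
X(-1)*g(10) = sqrt(-3 - 1)*(4 - 20*10 + 2*10**2) = sqrt(-4)*(4 - 200 + 2*100) = (2*I)*(4 - 200 + 200) = (2*I)*4 = 8*I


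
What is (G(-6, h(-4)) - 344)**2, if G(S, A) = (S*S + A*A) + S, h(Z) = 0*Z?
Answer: 98596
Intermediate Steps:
h(Z) = 0
G(S, A) = S + A**2 + S**2 (G(S, A) = (S**2 + A**2) + S = (A**2 + S**2) + S = S + A**2 + S**2)
(G(-6, h(-4)) - 344)**2 = ((-6 + 0**2 + (-6)**2) - 344)**2 = ((-6 + 0 + 36) - 344)**2 = (30 - 344)**2 = (-314)**2 = 98596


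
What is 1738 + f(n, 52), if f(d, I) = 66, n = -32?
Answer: 1804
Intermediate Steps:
1738 + f(n, 52) = 1738 + 66 = 1804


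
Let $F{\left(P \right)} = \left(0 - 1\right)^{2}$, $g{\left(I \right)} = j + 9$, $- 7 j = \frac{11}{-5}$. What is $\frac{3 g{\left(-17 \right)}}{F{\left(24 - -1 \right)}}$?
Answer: $\frac{978}{35} \approx 27.943$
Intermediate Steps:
$j = \frac{11}{35}$ ($j = - \frac{11 \frac{1}{-5}}{7} = - \frac{11 \left(- \frac{1}{5}\right)}{7} = \left(- \frac{1}{7}\right) \left(- \frac{11}{5}\right) = \frac{11}{35} \approx 0.31429$)
$g{\left(I \right)} = \frac{326}{35}$ ($g{\left(I \right)} = \frac{11}{35} + 9 = \frac{326}{35}$)
$F{\left(P \right)} = 1$ ($F{\left(P \right)} = \left(-1\right)^{2} = 1$)
$\frac{3 g{\left(-17 \right)}}{F{\left(24 - -1 \right)}} = \frac{3 \cdot \frac{326}{35}}{1} = \frac{978}{35} \cdot 1 = \frac{978}{35}$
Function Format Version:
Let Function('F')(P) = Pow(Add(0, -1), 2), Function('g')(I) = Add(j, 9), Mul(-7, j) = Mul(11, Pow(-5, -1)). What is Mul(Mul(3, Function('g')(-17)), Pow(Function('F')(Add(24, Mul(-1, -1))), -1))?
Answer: Rational(978, 35) ≈ 27.943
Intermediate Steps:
j = Rational(11, 35) (j = Mul(Rational(-1, 7), Mul(11, Pow(-5, -1))) = Mul(Rational(-1, 7), Mul(11, Rational(-1, 5))) = Mul(Rational(-1, 7), Rational(-11, 5)) = Rational(11, 35) ≈ 0.31429)
Function('g')(I) = Rational(326, 35) (Function('g')(I) = Add(Rational(11, 35), 9) = Rational(326, 35))
Function('F')(P) = 1 (Function('F')(P) = Pow(-1, 2) = 1)
Mul(Mul(3, Function('g')(-17)), Pow(Function('F')(Add(24, Mul(-1, -1))), -1)) = Mul(Mul(3, Rational(326, 35)), Pow(1, -1)) = Mul(Rational(978, 35), 1) = Rational(978, 35)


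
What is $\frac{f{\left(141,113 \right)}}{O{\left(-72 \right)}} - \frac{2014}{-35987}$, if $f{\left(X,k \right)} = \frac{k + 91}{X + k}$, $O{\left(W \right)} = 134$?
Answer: $\frac{357971}{5777611} \approx 0.061958$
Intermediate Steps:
$f{\left(X,k \right)} = \frac{91 + k}{X + k}$
$\frac{f{\left(141,113 \right)}}{O{\left(-72 \right)}} - \frac{2014}{-35987} = \frac{\frac{1}{141 + 113} \left(91 + 113\right)}{134} - \frac{2014}{-35987} = \frac{1}{254} \cdot 204 \cdot \frac{1}{134} - - \frac{38}{679} = \frac{1}{254} \cdot 204 \cdot \frac{1}{134} + \frac{38}{679} = \frac{102}{127} \cdot \frac{1}{134} + \frac{38}{679} = \frac{51}{8509} + \frac{38}{679} = \frac{357971}{5777611}$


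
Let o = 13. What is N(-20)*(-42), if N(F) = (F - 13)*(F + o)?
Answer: -9702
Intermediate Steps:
N(F) = (-13 + F)*(13 + F) (N(F) = (F - 13)*(F + 13) = (-13 + F)*(13 + F))
N(-20)*(-42) = (-169 + (-20)**2)*(-42) = (-169 + 400)*(-42) = 231*(-42) = -9702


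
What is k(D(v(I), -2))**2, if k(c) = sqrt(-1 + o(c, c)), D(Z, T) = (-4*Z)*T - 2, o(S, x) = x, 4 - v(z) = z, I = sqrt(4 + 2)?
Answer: 29 - 8*sqrt(6) ≈ 9.4041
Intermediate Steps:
I = sqrt(6) ≈ 2.4495
v(z) = 4 - z
D(Z, T) = -2 - 4*T*Z (D(Z, T) = -4*T*Z - 2 = -2 - 4*T*Z)
k(c) = sqrt(-1 + c)
k(D(v(I), -2))**2 = (sqrt(-1 + (-2 - 4*(-2)*(4 - sqrt(6)))))**2 = (sqrt(-1 + (-2 + (32 - 8*sqrt(6)))))**2 = (sqrt(-1 + (30 - 8*sqrt(6))))**2 = (sqrt(29 - 8*sqrt(6)))**2 = 29 - 8*sqrt(6)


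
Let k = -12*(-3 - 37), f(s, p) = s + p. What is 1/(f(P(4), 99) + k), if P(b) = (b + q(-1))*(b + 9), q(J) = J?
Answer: 1/618 ≈ 0.0016181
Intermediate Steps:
P(b) = (-1 + b)*(9 + b) (P(b) = (b - 1)*(b + 9) = (-1 + b)*(9 + b))
f(s, p) = p + s
k = 480 (k = -12*(-40) = 480)
1/(f(P(4), 99) + k) = 1/((99 + (-9 + 4**2 + 8*4)) + 480) = 1/((99 + (-9 + 16 + 32)) + 480) = 1/((99 + 39) + 480) = 1/(138 + 480) = 1/618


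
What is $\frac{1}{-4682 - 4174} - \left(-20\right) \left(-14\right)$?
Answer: $- \frac{2479681}{8856} \approx -280.0$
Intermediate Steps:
$\frac{1}{-4682 - 4174} - \left(-20\right) \left(-14\right) = \frac{1}{-8856} - 280 = - \frac{1}{8856} - 280 = - \frac{2479681}{8856}$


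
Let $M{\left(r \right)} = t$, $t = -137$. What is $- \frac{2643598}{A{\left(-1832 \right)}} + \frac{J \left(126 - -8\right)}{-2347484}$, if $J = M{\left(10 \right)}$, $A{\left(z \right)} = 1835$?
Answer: $- \frac{3102885160251}{2153816570} \approx -1440.6$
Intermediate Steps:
$M{\left(r \right)} = -137$
$J = -137$
$- \frac{2643598}{A{\left(-1832 \right)}} + \frac{J \left(126 - -8\right)}{-2347484} = - \frac{2643598}{1835} + \frac{\left(-137\right) \left(126 - -8\right)}{-2347484} = \left(-2643598\right) \frac{1}{1835} + - 137 \left(126 + 8\right) \left(- \frac{1}{2347484}\right) = - \frac{2643598}{1835} + \left(-137\right) 134 \left(- \frac{1}{2347484}\right) = - \frac{2643598}{1835} - - \frac{9179}{1173742} = - \frac{2643598}{1835} + \frac{9179}{1173742} = - \frac{3102885160251}{2153816570}$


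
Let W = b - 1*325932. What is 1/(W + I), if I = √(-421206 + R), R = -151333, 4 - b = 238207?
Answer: -51285/28931715524 - I*√572539/318248870764 ≈ -1.7726e-6 - 2.3776e-9*I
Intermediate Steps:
b = -238203 (b = 4 - 1*238207 = 4 - 238207 = -238203)
W = -564135 (W = -238203 - 1*325932 = -238203 - 325932 = -564135)
I = I*√572539 (I = √(-421206 - 151333) = √(-572539) = I*√572539 ≈ 756.66*I)
1/(W + I) = 1/(-564135 + I*√572539)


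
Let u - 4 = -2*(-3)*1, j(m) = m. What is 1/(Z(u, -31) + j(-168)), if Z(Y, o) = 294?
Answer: 1/126 ≈ 0.0079365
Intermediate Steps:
u = 10 (u = 4 - 2*(-3)*1 = 4 + 6*1 = 4 + 6 = 10)
1/(Z(u, -31) + j(-168)) = 1/(294 - 168) = 1/126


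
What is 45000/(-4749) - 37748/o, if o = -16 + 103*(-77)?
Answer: -59449916/12580101 ≈ -4.7257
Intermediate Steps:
o = -7947 (o = -16 - 7931 = -7947)
45000/(-4749) - 37748/o = 45000/(-4749) - 37748/(-7947) = 45000*(-1/4749) - 37748*(-1/7947) = -15000/1583 + 37748/7947 = -59449916/12580101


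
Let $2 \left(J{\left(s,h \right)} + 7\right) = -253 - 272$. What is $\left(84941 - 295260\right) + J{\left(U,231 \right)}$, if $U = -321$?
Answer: $- \frac{421177}{2} \approx -2.1059 \cdot 10^{5}$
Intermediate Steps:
$J{\left(s,h \right)} = - \frac{539}{2}$ ($J{\left(s,h \right)} = -7 + \frac{-253 - 272}{2} = -7 + \frac{1}{2} \left(-525\right) = -7 - \frac{525}{2} = - \frac{539}{2}$)
$\left(84941 - 295260\right) + J{\left(U,231 \right)} = \left(84941 - 295260\right) - \frac{539}{2} = -210319 - \frac{539}{2} = - \frac{421177}{2}$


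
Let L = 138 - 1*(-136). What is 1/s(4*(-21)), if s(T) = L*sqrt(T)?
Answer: -I*sqrt(21)/11508 ≈ -0.00039821*I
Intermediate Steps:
L = 274 (L = 138 + 136 = 274)
s(T) = 274*sqrt(T)
1/s(4*(-21)) = 1/(274*sqrt(4*(-21))) = 1/(274*sqrt(-84)) = 1/(274*(2*I*sqrt(21))) = 1/(548*I*sqrt(21)) = -I*sqrt(21)/11508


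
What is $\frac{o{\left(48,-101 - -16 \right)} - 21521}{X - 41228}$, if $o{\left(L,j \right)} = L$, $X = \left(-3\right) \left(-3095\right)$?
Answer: $\frac{21473}{31943} \approx 0.67223$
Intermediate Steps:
$X = 9285$
$\frac{o{\left(48,-101 - -16 \right)} - 21521}{X - 41228} = \frac{48 - 21521}{9285 - 41228} = - \frac{21473}{-31943} = \left(-21473\right) \left(- \frac{1}{31943}\right) = \frac{21473}{31943}$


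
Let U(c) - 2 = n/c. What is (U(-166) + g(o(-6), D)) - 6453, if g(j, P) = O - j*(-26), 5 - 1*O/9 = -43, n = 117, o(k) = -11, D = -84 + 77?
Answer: -1046747/166 ≈ -6305.7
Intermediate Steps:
D = -7
O = 432 (O = 45 - 9*(-43) = 45 + 387 = 432)
g(j, P) = 432 + 26*j (g(j, P) = 432 - j*(-26) = 432 - (-26)*j = 432 + 26*j)
U(c) = 2 + 117/c
(U(-166) + g(o(-6), D)) - 6453 = ((2 + 117/(-166)) + (432 + 26*(-11))) - 6453 = ((2 + 117*(-1/166)) + (432 - 286)) - 6453 = ((2 - 117/166) + 146) - 6453 = (215/166 + 146) - 6453 = 24451/166 - 6453 = -1046747/166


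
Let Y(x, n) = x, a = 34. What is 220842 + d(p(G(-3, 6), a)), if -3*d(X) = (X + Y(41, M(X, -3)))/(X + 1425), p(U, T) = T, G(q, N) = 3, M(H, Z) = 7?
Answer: 322208453/1459 ≈ 2.2084e+5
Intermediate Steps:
d(X) = -(41 + X)/(3*(1425 + X)) (d(X) = -(X + 41)/(3*(X + 1425)) = -(41 + X)/(3*(1425 + X)))
220842 + d(p(G(-3, 6), a)) = 220842 + (-41 - 1*34)/(3*(1425 + 34)) = 220842 + (⅓)*(-41 - 34)/1459 = 220842 + (⅓)*(1/1459)*(-75) = 220842 - 25/1459 = 322208453/1459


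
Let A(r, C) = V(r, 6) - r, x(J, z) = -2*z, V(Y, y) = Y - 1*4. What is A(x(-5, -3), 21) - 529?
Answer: -533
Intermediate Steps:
V(Y, y) = -4 + Y (V(Y, y) = Y - 4 = -4 + Y)
A(r, C) = -4 (A(r, C) = (-4 + r) - r = -4)
A(x(-5, -3), 21) - 529 = -4 - 529 = -533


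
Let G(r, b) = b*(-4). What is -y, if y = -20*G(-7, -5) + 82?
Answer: 318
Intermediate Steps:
G(r, b) = -4*b
y = -318 (y = -(-80)*(-5) + 82 = -20*20 + 82 = -400 + 82 = -318)
-y = -1*(-318) = 318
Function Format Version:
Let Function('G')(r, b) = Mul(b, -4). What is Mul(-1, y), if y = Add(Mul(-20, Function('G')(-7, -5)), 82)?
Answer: 318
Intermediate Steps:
Function('G')(r, b) = Mul(-4, b)
y = -318 (y = Add(Mul(-20, Mul(-4, -5)), 82) = Add(Mul(-20, 20), 82) = Add(-400, 82) = -318)
Mul(-1, y) = Mul(-1, -318) = 318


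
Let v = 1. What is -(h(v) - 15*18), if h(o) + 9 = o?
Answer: 278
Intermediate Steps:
h(o) = -9 + o
-(h(v) - 15*18) = -((-9 + 1) - 15*18) = -(-8 - 270) = -1*(-278) = 278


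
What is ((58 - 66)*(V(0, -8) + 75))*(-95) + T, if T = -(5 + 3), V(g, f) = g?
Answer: 56992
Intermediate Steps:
T = -8 (T = -1*8 = -8)
((58 - 66)*(V(0, -8) + 75))*(-95) + T = ((58 - 66)*(0 + 75))*(-95) - 8 = -8*75*(-95) - 8 = -600*(-95) - 8 = 57000 - 8 = 56992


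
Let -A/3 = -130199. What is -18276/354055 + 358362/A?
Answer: 39913769046/46097606945 ≈ 0.86585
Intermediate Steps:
A = 390597 (A = -3*(-130199) = 390597)
-18276/354055 + 358362/A = -18276/354055 + 358362/390597 = -18276*1/354055 + 358362*(1/390597) = -18276/354055 + 119454/130199 = 39913769046/46097606945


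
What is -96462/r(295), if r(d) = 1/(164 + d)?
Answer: -44276058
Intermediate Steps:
-96462/r(295) = -96462/(1/(164 + 295)) = -96462/(1/459) = -96462/1/459 = -96462*459 = -44276058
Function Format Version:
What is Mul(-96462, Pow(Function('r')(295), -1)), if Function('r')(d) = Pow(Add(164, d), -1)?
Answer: -44276058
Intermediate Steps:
Mul(-96462, Pow(Function('r')(295), -1)) = Mul(-96462, Pow(Pow(Add(164, 295), -1), -1)) = Mul(-96462, Pow(Pow(459, -1), -1)) = Mul(-96462, Pow(Rational(1, 459), -1)) = Mul(-96462, 459) = -44276058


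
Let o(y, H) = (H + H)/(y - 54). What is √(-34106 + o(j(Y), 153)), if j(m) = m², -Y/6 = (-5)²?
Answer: I*√53035115755/1247 ≈ 184.68*I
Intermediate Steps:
Y = -150 (Y = -6*(-5)² = -6*25 = -150)
o(y, H) = 2*H/(-54 + y) (o(y, H) = (2*H)/(-54 + y) = 2*H/(-54 + y))
√(-34106 + o(j(Y), 153)) = √(-34106 + 2*153/(-54 + (-150)²)) = √(-34106 + 2*153/(-54 + 22500)) = √(-34106 + 2*153/22446) = √(-34106 + 2*153*(1/22446)) = √(-34106 + 17/1247) = √(-42530165/1247) = I*√53035115755/1247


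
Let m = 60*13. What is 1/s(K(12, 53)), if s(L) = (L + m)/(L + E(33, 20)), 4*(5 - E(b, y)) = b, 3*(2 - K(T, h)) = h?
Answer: -227/9172 ≈ -0.024749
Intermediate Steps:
m = 780
K(T, h) = 2 - h/3
E(b, y) = 5 - b/4
s(L) = (780 + L)/(-13/4 + L) (s(L) = (L + 780)/(L + (5 - ¼*33)) = (780 + L)/(L + (5 - 33/4)) = (780 + L)/(L - 13/4) = (780 + L)/(-13/4 + L))
1/s(K(12, 53)) = 1/(4*(780 + (2 - ⅓*53))/(-13 + 4*(2 - ⅓*53))) = 1/(4*(780 + (2 - 53/3))/(-13 + 4*(2 - 53/3))) = 1/(4*(780 - 47/3)/(-13 + 4*(-47/3))) = 1/(4*(2293/3)/(-13 - 188/3)) = 1/(4*(2293/3)/(-227/3)) = 1/(4*(-3/227)*(2293/3)) = 1/(-9172/227) = -227/9172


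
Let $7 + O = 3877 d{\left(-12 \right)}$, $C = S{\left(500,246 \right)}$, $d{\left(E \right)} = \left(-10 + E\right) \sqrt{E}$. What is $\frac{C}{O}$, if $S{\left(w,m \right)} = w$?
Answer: $- \frac{3500}{87300797281} + \frac{85294000 i \sqrt{3}}{87300797281} \approx -4.0091 \cdot 10^{-8} + 0.0016922 i$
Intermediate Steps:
$d{\left(E \right)} = \sqrt{E} \left(-10 + E\right)$
$C = 500$
$O = -7 - 170588 i \sqrt{3}$ ($O = -7 + 3877 \sqrt{-12} \left(-10 - 12\right) = -7 + 3877 \cdot 2 i \sqrt{3} \left(-22\right) = -7 + 3877 \left(- 44 i \sqrt{3}\right) = -7 - 170588 i \sqrt{3} \approx -7.0 - 2.9547 \cdot 10^{5} i$)
$\frac{C}{O} = \frac{500}{-7 - 170588 i \sqrt{3}}$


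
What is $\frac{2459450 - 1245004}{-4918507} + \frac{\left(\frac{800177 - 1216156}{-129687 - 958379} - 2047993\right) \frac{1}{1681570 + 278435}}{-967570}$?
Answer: $- \frac{835314206876107883820729}{3383037815537750063978900} \approx -0.24691$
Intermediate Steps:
$\frac{2459450 - 1245004}{-4918507} + \frac{\left(\frac{800177 - 1216156}{-129687 - 958379} - 2047993\right) \frac{1}{1681570 + 278435}}{-967570} = \left(2459450 - 1245004\right) \left(- \frac{1}{4918507}\right) + \frac{- \frac{415979}{-1088066} - 2047993}{1960005} \left(- \frac{1}{967570}\right) = 1214446 \left(- \frac{1}{4918507}\right) + \left(\left(-415979\right) \left(- \frac{1}{1088066}\right) - 2047993\right) \frac{1}{1960005} \left(- \frac{1}{967570}\right) = - \frac{1214446}{4918507} + \left(\frac{415979}{1088066} - 2047993\right) \frac{1}{1960005} \left(- \frac{1}{967570}\right) = - \frac{1214446}{4918507} + \left(- \frac{2228351135559}{1088066}\right) \frac{1}{1960005} \left(- \frac{1}{967570}\right) = - \frac{1214446}{4918507} - - \frac{742783711853}{687818034118432700} = - \frac{1214446}{4918507} + \frac{742783711853}{687818034118432700} = - \frac{835314206876107883820729}{3383037815537750063978900}$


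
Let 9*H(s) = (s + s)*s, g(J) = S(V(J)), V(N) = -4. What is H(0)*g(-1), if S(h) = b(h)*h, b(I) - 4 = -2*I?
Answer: 0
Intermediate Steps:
b(I) = 4 - 2*I
S(h) = h*(4 - 2*h) (S(h) = (4 - 2*h)*h = h*(4 - 2*h))
g(J) = -48 (g(J) = 2*(-4)*(2 - 1*(-4)) = 2*(-4)*(2 + 4) = 2*(-4)*6 = -48)
H(s) = 2*s²/9 (H(s) = ((s + s)*s)/9 = ((2*s)*s)/9 = (2*s²)/9 = 2*s²/9)
H(0)*g(-1) = ((2/9)*0²)*(-48) = ((2/9)*0)*(-48) = 0*(-48) = 0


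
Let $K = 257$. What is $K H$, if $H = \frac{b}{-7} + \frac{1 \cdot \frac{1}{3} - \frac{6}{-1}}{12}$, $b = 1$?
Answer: $\frac{24929}{252} \approx 98.925$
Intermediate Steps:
$H = \frac{97}{252}$ ($H = 1 \frac{1}{-7} + \frac{1 \cdot \frac{1}{3} - \frac{6}{-1}}{12} = 1 \left(- \frac{1}{7}\right) + \left(1 \cdot \frac{1}{3} - -6\right) \frac{1}{12} = - \frac{1}{7} + \left(\frac{1}{3} + 6\right) \frac{1}{12} = - \frac{1}{7} + \frac{19}{3} \cdot \frac{1}{12} = - \frac{1}{7} + \frac{19}{36} = \frac{97}{252} \approx 0.38492$)
$K H = 257 \cdot \frac{97}{252} = \frac{24929}{252}$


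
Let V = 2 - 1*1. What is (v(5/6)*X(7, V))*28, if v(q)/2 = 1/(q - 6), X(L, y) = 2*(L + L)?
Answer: -9408/31 ≈ -303.48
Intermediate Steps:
V = 1 (V = 2 - 1 = 1)
X(L, y) = 4*L (X(L, y) = 2*(2*L) = 4*L)
v(q) = 2/(-6 + q) (v(q) = 2/(q - 6) = 2/(-6 + q))
(v(5/6)*X(7, V))*28 = ((2/(-6 + 5/6))*(4*7))*28 = ((2/(-6 + 5*(⅙)))*28)*28 = ((2/(-6 + ⅚))*28)*28 = ((2/(-31/6))*28)*28 = ((2*(-6/31))*28)*28 = -12/31*28*28 = -336/31*28 = -9408/31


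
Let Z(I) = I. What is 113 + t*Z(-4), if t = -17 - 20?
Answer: 261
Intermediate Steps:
t = -37
113 + t*Z(-4) = 113 - 37*(-4) = 113 + 148 = 261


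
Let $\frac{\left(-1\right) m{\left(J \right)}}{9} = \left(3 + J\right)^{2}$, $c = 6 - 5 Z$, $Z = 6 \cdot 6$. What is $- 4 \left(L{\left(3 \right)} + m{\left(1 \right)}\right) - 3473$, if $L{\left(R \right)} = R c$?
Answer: $-809$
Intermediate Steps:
$Z = 36$
$c = -174$ ($c = 6 - 180 = -174$)
$m{\left(J \right)} = - 9 \left(3 + J\right)^{2}$
$L{\left(R \right)} = - 174 R$ ($L{\left(R \right)} = R \left(-174\right) = - 174 R$)
$- 4 \left(L{\left(3 \right)} + m{\left(1 \right)}\right) - 3473 = - 4 \left(\left(-174\right) 3 - 9 \left(3 + 1\right)^{2}\right) - 3473 = - 4 \left(-522 - 9 \cdot 4^{2}\right) - 3473 = - 4 \left(-522 - 144\right) - 3473 = \left(-4\right) \left(-666\right) - 3473 = 2664 - 3473 = -809$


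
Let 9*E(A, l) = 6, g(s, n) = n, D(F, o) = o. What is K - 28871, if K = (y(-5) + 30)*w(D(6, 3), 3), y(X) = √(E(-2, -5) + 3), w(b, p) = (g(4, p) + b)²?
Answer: -27791 + 12*√33 ≈ -27722.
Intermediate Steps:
E(A, l) = ⅔ (E(A, l) = (⅑)*6 = ⅔)
w(b, p) = (b + p)² (w(b, p) = (p + b)² = (b + p)²)
y(X) = √33/3 (y(X) = √(⅔ + 3) = √(11/3) = √33/3)
K = 1080 + 12*√33 (K = (√33/3 + 30)*(3 + 3)² = (30 + √33/3)*6² = (30 + √33/3)*36 = 1080 + 12*√33 ≈ 1148.9)
K - 28871 = (1080 + 12*√33) - 28871 = -27791 + 12*√33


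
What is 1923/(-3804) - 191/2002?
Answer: -762735/1269268 ≈ -0.60093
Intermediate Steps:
1923/(-3804) - 191/2002 = 1923*(-1/3804) - 191*1/2002 = -641/1268 - 191/2002 = -762735/1269268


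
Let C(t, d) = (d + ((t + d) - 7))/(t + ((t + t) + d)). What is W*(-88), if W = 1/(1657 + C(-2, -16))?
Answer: -1936/36495 ≈ -0.053048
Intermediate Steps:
C(t, d) = (-7 + t + 2*d)/(d + 3*t) (C(t, d) = (d + ((d + t) - 7))/(t + (2*t + d)) = (d + (-7 + d + t))/(t + (d + 2*t)) = (-7 + t + 2*d)/(d + 3*t))
W = 22/36495 (W = 1/(1657 + (-7 - 2 + 2*(-16))/(-16 + 3*(-2))) = 1/(1657 + (-7 - 2 - 32)/(-16 - 6)) = 1/(1657 - 41/(-22)) = 1/(1657 - 1/22*(-41)) = 1/(1657 + 41/22) = 1/(36495/22) = 22/36495 ≈ 0.00060282)
W*(-88) = (22/36495)*(-88) = -1936/36495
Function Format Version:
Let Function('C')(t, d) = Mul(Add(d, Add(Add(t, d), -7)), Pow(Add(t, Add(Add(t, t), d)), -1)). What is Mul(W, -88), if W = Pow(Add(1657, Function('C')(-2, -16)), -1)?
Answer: Rational(-1936, 36495) ≈ -0.053048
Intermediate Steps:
Function('C')(t, d) = Mul(Pow(Add(d, Mul(3, t)), -1), Add(-7, t, Mul(2, d))) (Function('C')(t, d) = Mul(Add(d, Add(Add(d, t), -7)), Pow(Add(t, Add(Mul(2, t), d)), -1)) = Mul(Add(d, Add(-7, d, t)), Pow(Add(t, Add(d, Mul(2, t))), -1)) = Mul(Add(-7, t, Mul(2, d)), Pow(Add(d, Mul(3, t)), -1)) = Mul(Pow(Add(d, Mul(3, t)), -1), Add(-7, t, Mul(2, d))))
W = Rational(22, 36495) (W = Pow(Add(1657, Mul(Pow(Add(-16, Mul(3, -2)), -1), Add(-7, -2, Mul(2, -16)))), -1) = Pow(Add(1657, Mul(Pow(Add(-16, -6), -1), Add(-7, -2, -32))), -1) = Pow(Add(1657, Mul(Pow(-22, -1), -41)), -1) = Pow(Add(1657, Mul(Rational(-1, 22), -41)), -1) = Pow(Add(1657, Rational(41, 22)), -1) = Pow(Rational(36495, 22), -1) = Rational(22, 36495) ≈ 0.00060282)
Mul(W, -88) = Mul(Rational(22, 36495), -88) = Rational(-1936, 36495)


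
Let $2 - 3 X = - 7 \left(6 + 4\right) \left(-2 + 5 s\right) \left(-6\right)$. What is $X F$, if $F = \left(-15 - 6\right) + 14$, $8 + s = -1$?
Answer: $- \frac{138194}{3} \approx -46065.0$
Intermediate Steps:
$s = -9$ ($s = -8 - 1 = -9$)
$X = \frac{19742}{3}$ ($X = \frac{2}{3} - \frac{- 7 \left(6 + 4\right) \left(-2 + 5 \left(-9\right)\right) \left(-6\right)}{3} = \frac{2}{3} - \frac{- 7 \cdot 10 \left(-2 - 45\right) \left(-6\right)}{3} = \frac{2}{3} - \frac{- 7 \cdot 10 \left(-47\right) \left(-6\right)}{3} = \frac{2}{3} - \frac{\left(-7\right) \left(-470\right) \left(-6\right)}{3} = \frac{2}{3} - \frac{3290 \left(-6\right)}{3} = \frac{2}{3} - -6580 = \frac{2}{3} + 6580 = \frac{19742}{3} \approx 6580.7$)
$F = -7$ ($F = -21 + 14 = -7$)
$X F = \frac{19742}{3} \left(-7\right) = - \frac{138194}{3}$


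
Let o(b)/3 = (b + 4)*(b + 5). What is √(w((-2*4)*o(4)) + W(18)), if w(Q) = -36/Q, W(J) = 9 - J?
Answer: I*√1293/12 ≈ 2.9965*I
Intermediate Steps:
o(b) = 3*(4 + b)*(5 + b) (o(b) = 3*((b + 4)*(b + 5)) = 3*((4 + b)*(5 + b)) = 3*(4 + b)*(5 + b))
√(w((-2*4)*o(4)) + W(18)) = √(-36*(-1/(8*(60 + 3*4² + 27*4))) + (9 - 1*18)) = √(-36*(-1/(8*(60 + 3*16 + 108))) + (9 - 18)) = √(-36*(-1/(8*(60 + 48 + 108))) - 9) = √(-36/((-8*216)) - 9) = √(-36/(-1728) - 9) = √(-36*(-1/1728) - 9) = √(1/48 - 9) = √(-431/48) = I*√1293/12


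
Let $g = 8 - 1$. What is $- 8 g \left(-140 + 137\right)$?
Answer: $168$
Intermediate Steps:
$g = 7$ ($g = 8 - 1 = 7$)
$- 8 g \left(-140 + 137\right) = \left(-8\right) 7 \left(-140 + 137\right) = \left(-56\right) \left(-3\right) = 168$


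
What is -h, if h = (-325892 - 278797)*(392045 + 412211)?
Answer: 486324756384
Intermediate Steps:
h = -486324756384 (h = -604689*804256 = -486324756384)
-h = -1*(-486324756384) = 486324756384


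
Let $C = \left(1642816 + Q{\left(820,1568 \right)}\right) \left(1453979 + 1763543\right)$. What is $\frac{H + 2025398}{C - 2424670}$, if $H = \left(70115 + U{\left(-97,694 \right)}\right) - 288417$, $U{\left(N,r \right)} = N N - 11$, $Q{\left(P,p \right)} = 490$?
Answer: $\frac{908247}{2643685391531} \approx 3.4355 \cdot 10^{-7}$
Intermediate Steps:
$U{\left(N,r \right)} = -11 + N^{2}$ ($U{\left(N,r \right)} = N^{2} - 11 = -11 + N^{2}$)
$C = 5287373207732$ ($C = \left(1642816 + 490\right) \left(1453979 + 1763543\right) = 1643306 \cdot 3217522 = 5287373207732$)
$H = -208904$ ($H = \left(70115 - \left(11 - \left(-97\right)^{2}\right)\right) - 288417 = \left(70115 + \left(-11 + 9409\right)\right) - 288417 = \left(70115 + 9398\right) - 288417 = 79513 - 288417 = -208904$)
$\frac{H + 2025398}{C - 2424670} = \frac{-208904 + 2025398}{5287373207732 - 2424670} = \frac{1816494}{5287370783062} = 1816494 \cdot \frac{1}{5287370783062} = \frac{908247}{2643685391531}$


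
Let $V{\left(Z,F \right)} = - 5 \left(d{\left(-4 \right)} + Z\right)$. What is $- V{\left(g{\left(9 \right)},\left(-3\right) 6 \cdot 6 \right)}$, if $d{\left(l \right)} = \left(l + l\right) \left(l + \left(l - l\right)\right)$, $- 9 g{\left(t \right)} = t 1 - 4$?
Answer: $\frac{1415}{9} \approx 157.22$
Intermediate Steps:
$g{\left(t \right)} = \frac{4}{9} - \frac{t}{9}$ ($g{\left(t \right)} = - \frac{t 1 - 4}{9} = - \frac{t - 4}{9} = - \frac{-4 + t}{9} = \frac{4}{9} - \frac{t}{9}$)
$d{\left(l \right)} = 2 l^{2}$ ($d{\left(l \right)} = 2 l \left(l + 0\right) = 2 l l = 2 l^{2}$)
$V{\left(Z,F \right)} = -160 - 5 Z$ ($V{\left(Z,F \right)} = - 5 \left(2 \left(-4\right)^{2} + Z\right) = - 5 \left(2 \cdot 16 + Z\right) = - 5 \left(32 + Z\right) = -160 - 5 Z$)
$- V{\left(g{\left(9 \right)},\left(-3\right) 6 \cdot 6 \right)} = - (-160 - 5 \left(\frac{4}{9} - 1\right)) = - (-160 - - \frac{25}{9}) = - (-160 + \frac{25}{9}) = \left(-1\right) \left(- \frac{1415}{9}\right) = \frac{1415}{9}$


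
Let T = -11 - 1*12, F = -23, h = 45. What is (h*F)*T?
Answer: 23805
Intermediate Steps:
T = -23 (T = -11 - 12 = -23)
(h*F)*T = (45*(-23))*(-23) = -1035*(-23) = 23805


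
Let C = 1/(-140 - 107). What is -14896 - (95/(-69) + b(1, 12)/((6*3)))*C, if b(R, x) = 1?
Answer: -1523235715/102258 ≈ -14896.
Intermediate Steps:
C = -1/247 (C = 1/(-247) = -1/247 ≈ -0.0040486)
-14896 - (95/(-69) + b(1, 12)/((6*3)))*C = -14896 - (95/(-69) + 1/(6*3))*(-1)/247 = -14896 - (95*(-1/69) + 1/18)*(-1)/247 = -14896 - (-95/69 + 1*(1/18))*(-1)/247 = -14896 - (-95/69 + 1/18)*(-1)/247 = -14896 - (-547)*(-1)/(414*247) = -14896 - 1*547/102258 = -14896 - 547/102258 = -1523235715/102258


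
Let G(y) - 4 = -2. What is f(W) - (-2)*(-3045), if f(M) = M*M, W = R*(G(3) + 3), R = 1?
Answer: -6065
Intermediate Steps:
G(y) = 2 (G(y) = 4 - 2 = 2)
W = 5 (W = 1*(2 + 3) = 1*5 = 5)
f(M) = M²
f(W) - (-2)*(-3045) = 5² - (-2)*(-3045) = 25 - 1*6090 = 25 - 6090 = -6065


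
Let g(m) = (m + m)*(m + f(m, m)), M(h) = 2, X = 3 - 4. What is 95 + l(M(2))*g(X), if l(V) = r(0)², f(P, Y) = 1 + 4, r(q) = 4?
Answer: -33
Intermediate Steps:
X = -1
f(P, Y) = 5
l(V) = 16 (l(V) = 4² = 16)
g(m) = 2*m*(5 + m) (g(m) = (m + m)*(m + 5) = (2*m)*(5 + m) = 2*m*(5 + m))
95 + l(M(2))*g(X) = 95 + 16*(2*(-1)*(5 - 1)) = 95 + 16*(2*(-1)*4) = 95 + 16*(-8) = 95 - 128 = -33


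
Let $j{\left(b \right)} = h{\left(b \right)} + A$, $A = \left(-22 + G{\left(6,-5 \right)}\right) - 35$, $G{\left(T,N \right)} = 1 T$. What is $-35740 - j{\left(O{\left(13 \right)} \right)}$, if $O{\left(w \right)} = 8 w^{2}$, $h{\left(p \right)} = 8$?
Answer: $-35697$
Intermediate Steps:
$G{\left(T,N \right)} = T$
$A = -51$ ($A = \left(-22 + 6\right) - 35 = -16 - 35 = -51$)
$j{\left(b \right)} = -43$ ($j{\left(b \right)} = 8 - 51 = -43$)
$-35740 - j{\left(O{\left(13 \right)} \right)} = -35740 - -43 = -35740 + 43 = -35697$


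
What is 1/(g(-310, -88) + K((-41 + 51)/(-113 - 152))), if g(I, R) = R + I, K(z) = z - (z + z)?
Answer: -53/21092 ≈ -0.0025128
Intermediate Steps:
K(z) = -z (K(z) = z - 2*z = -z)
g(I, R) = I + R
1/(g(-310, -88) + K((-41 + 51)/(-113 - 152))) = 1/((-310 - 88) - (-41 + 51)/(-113 - 152)) = 1/(-398 - 10/(-265)) = 1/(-398 - 10*(-1)/265) = 1/(-398 - 1*(-2/53)) = 1/(-398 + 2/53) = 1/(-21092/53) = -53/21092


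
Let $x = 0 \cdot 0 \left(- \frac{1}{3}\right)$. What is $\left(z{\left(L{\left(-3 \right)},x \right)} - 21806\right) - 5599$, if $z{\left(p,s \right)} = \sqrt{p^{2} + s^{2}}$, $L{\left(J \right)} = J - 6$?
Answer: $-27396$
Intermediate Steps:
$L{\left(J \right)} = -6 + J$ ($L{\left(J \right)} = J - 6 = -6 + J$)
$x = 0$ ($x = 0 \left(\left(-1\right) \frac{1}{3}\right) = 0 \left(- \frac{1}{3}\right) = 0$)
$\left(z{\left(L{\left(-3 \right)},x \right)} - 21806\right) - 5599 = \left(\sqrt{\left(-6 - 3\right)^{2} + 0^{2}} - 21806\right) - 5599 = \left(\sqrt{\left(-9\right)^{2} + 0} - 21806\right) - 5599 = \left(\sqrt{81 + 0} - 21806\right) - 5599 = \left(\sqrt{81} - 21806\right) - 5599 = \left(9 - 21806\right) - 5599 = -21797 - 5599 = -27396$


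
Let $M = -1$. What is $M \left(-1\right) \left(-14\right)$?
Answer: $-14$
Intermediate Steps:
$M \left(-1\right) \left(-14\right) = \left(-1\right) \left(-1\right) \left(-14\right) = 1 \left(-14\right) = -14$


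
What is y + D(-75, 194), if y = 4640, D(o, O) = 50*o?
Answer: 890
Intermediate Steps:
y + D(-75, 194) = 4640 + 50*(-75) = 4640 - 3750 = 890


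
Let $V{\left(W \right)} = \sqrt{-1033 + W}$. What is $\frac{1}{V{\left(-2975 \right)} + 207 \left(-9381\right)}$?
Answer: $- \frac{647289}{1256949149899} - \frac{2 i \sqrt{1002}}{3770847449697} \approx -5.1497 \cdot 10^{-7} - 1.6789 \cdot 10^{-11} i$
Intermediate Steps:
$\frac{1}{V{\left(-2975 \right)} + 207 \left(-9381\right)} = \frac{1}{\sqrt{-1033 - 2975} + 207 \left(-9381\right)} = \frac{1}{\sqrt{-4008} - 1941867} = \frac{1}{2 i \sqrt{1002} - 1941867} = \frac{1}{-1941867 + 2 i \sqrt{1002}}$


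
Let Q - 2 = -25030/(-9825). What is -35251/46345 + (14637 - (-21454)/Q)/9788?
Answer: 2466136948711/2026795874480 ≈ 1.2168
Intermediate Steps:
Q = 8936/1965 (Q = 2 - 25030/(-9825) = 2 - 25030*(-1/9825) = 2 + 5006/1965 = 8936/1965 ≈ 4.5476)
-35251/46345 + (14637 - (-21454)/Q)/9788 = -35251/46345 + (14637 - (-21454)/8936/1965)/9788 = -35251*1/46345 + (14637 - (-21454)*1965/8936)*(1/9788) = -35251/46345 + (14637 - 1*(-21078555/4468))*(1/9788) = -35251/46345 + (14637 + 21078555/4468)*(1/9788) = -35251/46345 + (86476671/4468)*(1/9788) = -35251/46345 + 86476671/43732784 = 2466136948711/2026795874480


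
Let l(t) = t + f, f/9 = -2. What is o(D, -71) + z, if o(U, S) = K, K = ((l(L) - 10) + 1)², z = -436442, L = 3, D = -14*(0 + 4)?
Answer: -435866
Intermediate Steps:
D = -56 (D = -14*4 = -56)
f = -18 (f = 9*(-2) = -18)
l(t) = -18 + t (l(t) = t - 18 = -18 + t)
K = 576 (K = (((-18 + 3) - 10) + 1)² = ((-15 - 10) + 1)² = (-25 + 1)² = (-24)² = 576)
o(U, S) = 576
o(D, -71) + z = 576 - 436442 = -435866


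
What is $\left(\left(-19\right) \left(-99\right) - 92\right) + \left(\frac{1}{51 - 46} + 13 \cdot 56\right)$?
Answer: $\frac{12586}{5} \approx 2517.2$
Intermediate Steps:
$\left(\left(-19\right) \left(-99\right) - 92\right) + \left(\frac{1}{51 - 46} + 13 \cdot 56\right) = \left(1881 - 92\right) + \left(\frac{1}{5} + 728\right) = 1789 + \left(\frac{1}{5} + 728\right) = 1789 + \frac{3641}{5} = \frac{12586}{5}$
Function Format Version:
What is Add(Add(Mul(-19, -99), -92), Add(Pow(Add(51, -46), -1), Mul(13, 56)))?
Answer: Rational(12586, 5) ≈ 2517.2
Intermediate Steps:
Add(Add(Mul(-19, -99), -92), Add(Pow(Add(51, -46), -1), Mul(13, 56))) = Add(Add(1881, -92), Add(Pow(5, -1), 728)) = Add(1789, Add(Rational(1, 5), 728)) = Add(1789, Rational(3641, 5)) = Rational(12586, 5)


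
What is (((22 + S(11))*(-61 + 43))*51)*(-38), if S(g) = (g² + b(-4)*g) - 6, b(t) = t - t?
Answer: 4779108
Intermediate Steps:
b(t) = 0
S(g) = -6 + g² (S(g) = (g² + 0*g) - 6 = (g² + 0) - 6 = g² - 6 = -6 + g²)
(((22 + S(11))*(-61 + 43))*51)*(-38) = (((22 + (-6 + 11²))*(-61 + 43))*51)*(-38) = (((22 + (-6 + 121))*(-18))*51)*(-38) = (((22 + 115)*(-18))*51)*(-38) = ((137*(-18))*51)*(-38) = -2466*51*(-38) = -125766*(-38) = 4779108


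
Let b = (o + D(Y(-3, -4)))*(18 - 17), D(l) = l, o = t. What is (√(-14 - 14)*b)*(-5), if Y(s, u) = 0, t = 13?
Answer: -130*I*√7 ≈ -343.95*I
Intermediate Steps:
o = 13
b = 13 (b = (13 + 0)*(18 - 17) = 13*1 = 13)
(√(-14 - 14)*b)*(-5) = (√(-14 - 14)*13)*(-5) = (√(-28)*13)*(-5) = ((2*I*√7)*13)*(-5) = (26*I*√7)*(-5) = -130*I*√7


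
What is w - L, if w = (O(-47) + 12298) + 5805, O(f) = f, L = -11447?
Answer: 29503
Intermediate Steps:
w = 18056 (w = (-47 + 12298) + 5805 = 12251 + 5805 = 18056)
w - L = 18056 - 1*(-11447) = 18056 + 11447 = 29503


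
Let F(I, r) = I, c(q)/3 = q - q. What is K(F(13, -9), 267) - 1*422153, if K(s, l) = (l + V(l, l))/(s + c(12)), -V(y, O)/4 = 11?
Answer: -5487766/13 ≈ -4.2214e+5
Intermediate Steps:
V(y, O) = -44 (V(y, O) = -4*11 = -44)
c(q) = 0 (c(q) = 3*(q - q) = 3*0 = 0)
K(s, l) = (-44 + l)/s (K(s, l) = (l - 44)/(s + 0) = (-44 + l)/s)
K(F(13, -9), 267) - 1*422153 = (-44 + 267)/13 - 1*422153 = (1/13)*223 - 422153 = 223/13 - 422153 = -5487766/13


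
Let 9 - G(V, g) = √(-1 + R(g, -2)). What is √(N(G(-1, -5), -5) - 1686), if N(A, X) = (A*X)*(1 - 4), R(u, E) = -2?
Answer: √(-1551 - 15*I*√3) ≈ 0.3298 - 39.384*I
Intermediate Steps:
G(V, g) = 9 - I*√3 (G(V, g) = 9 - √(-1 - 2) = 9 - √(-3) = 9 - I*√3)
N(A, X) = -3*A*X (N(A, X) = (A*X)*(-3) = -3*A*X)
√(N(G(-1, -5), -5) - 1686) = √(-3*(9 - I*√3)*(-5) - 1686) = √((135 - 15*I*√3) - 1686) = √(-1551 - 15*I*√3)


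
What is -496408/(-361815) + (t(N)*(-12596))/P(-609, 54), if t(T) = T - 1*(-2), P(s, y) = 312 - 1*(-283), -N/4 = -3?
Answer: -362905952/1230171 ≈ -295.00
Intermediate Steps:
N = 12 (N = -4*(-3) = 12)
P(s, y) = 595 (P(s, y) = 312 + 283 = 595)
t(T) = 2 + T (t(T) = T + 2 = 2 + T)
-496408/(-361815) + (t(N)*(-12596))/P(-609, 54) = -496408/(-361815) + ((2 + 12)*(-12596))/595 = -496408*(-1/361815) + (14*(-12596))*(1/595) = 496408/361815 - 176344*1/595 = 496408/361815 - 25192/85 = -362905952/1230171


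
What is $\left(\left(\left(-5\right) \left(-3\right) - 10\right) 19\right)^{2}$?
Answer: $9025$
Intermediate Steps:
$\left(\left(\left(-5\right) \left(-3\right) - 10\right) 19\right)^{2} = \left(\left(15 - 10\right) 19\right)^{2} = \left(5 \cdot 19\right)^{2} = 95^{2} = 9025$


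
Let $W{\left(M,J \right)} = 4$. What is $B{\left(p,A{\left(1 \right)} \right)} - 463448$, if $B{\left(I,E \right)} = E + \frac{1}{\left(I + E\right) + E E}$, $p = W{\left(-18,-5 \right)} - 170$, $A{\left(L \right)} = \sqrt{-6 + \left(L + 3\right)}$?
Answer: $- \frac{6540641708}{14113} + \frac{28225 i \sqrt{2}}{28226} \approx -4.6345 \cdot 10^{5} + 1.4142 i$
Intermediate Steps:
$A{\left(L \right)} = \sqrt{-3 + L}$ ($A{\left(L \right)} = \sqrt{-6 + \left(3 + L\right)} = \sqrt{-3 + L}$)
$p = -166$ ($p = 4 - 170 = -166$)
$B{\left(I,E \right)} = E + \frac{1}{E + I + E^{2}}$ ($B{\left(I,E \right)} = E + \frac{1}{\left(E + I\right) + E^{2}} = E + \frac{1}{E + I + E^{2}}$)
$B{\left(p,A{\left(1 \right)} \right)} - 463448 = \frac{1 + \left(\sqrt{-3 + 1}\right)^{2} + \left(\sqrt{-3 + 1}\right)^{3} + \sqrt{-3 + 1} \left(-166\right)}{\sqrt{-3 + 1} - 166 + \left(\sqrt{-3 + 1}\right)^{2}} - 463448 = \frac{1 + \left(\sqrt{-2}\right)^{2} + \left(\sqrt{-2}\right)^{3} + \sqrt{-2} \left(-166\right)}{\sqrt{-2} - 166 + \left(\sqrt{-2}\right)^{2}} - 463448 = \frac{1 + \left(i \sqrt{2}\right)^{2} + \left(i \sqrt{2}\right)^{3} + i \sqrt{2} \left(-166\right)}{i \sqrt{2} - 166 + \left(i \sqrt{2}\right)^{2}} - 463448 = \frac{1 - 2 - 2 i \sqrt{2} - 166 i \sqrt{2}}{i \sqrt{2} - 166 - 2} - 463448 = \frac{-1 - 168 i \sqrt{2}}{-168 + i \sqrt{2}} - 463448 = -463448 + \frac{-1 - 168 i \sqrt{2}}{-168 + i \sqrt{2}}$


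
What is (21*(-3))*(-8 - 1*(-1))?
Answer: 441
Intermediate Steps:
(21*(-3))*(-8 - 1*(-1)) = -63*(-8 + 1) = -63*(-7) = 441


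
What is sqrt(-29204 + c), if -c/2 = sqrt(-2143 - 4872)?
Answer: sqrt(-29204 - 2*I*sqrt(7015)) ≈ 0.4901 - 170.89*I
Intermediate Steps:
c = -2*I*sqrt(7015) (c = -2*sqrt(-2143 - 4872) = -2*I*sqrt(7015) ≈ -167.51*I)
sqrt(-29204 + c) = sqrt(-29204 - 2*I*sqrt(7015))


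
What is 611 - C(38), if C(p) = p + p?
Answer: 535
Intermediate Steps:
C(p) = 2*p
611 - C(38) = 611 - 2*38 = 611 - 1*76 = 611 - 76 = 535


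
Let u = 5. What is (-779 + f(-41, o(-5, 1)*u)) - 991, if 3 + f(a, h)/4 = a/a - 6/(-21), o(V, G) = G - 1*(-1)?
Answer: -12438/7 ≈ -1776.9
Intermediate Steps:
o(V, G) = 1 + G (o(V, G) = G + 1 = 1 + G)
f(a, h) = -48/7 (f(a, h) = -12 + 4*(a/a - 6/(-21)) = -12 + 4*(1 - 6*(-1/21)) = -12 + 4*(1 + 2/7) = -12 + 4*(9/7) = -12 + 36/7 = -48/7)
(-779 + f(-41, o(-5, 1)*u)) - 991 = (-779 - 48/7) - 991 = -5501/7 - 991 = -12438/7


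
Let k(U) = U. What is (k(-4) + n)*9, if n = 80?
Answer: 684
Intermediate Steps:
(k(-4) + n)*9 = (-4 + 80)*9 = 76*9 = 684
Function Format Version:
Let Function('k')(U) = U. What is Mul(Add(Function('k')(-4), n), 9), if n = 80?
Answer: 684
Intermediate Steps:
Mul(Add(Function('k')(-4), n), 9) = Mul(Add(-4, 80), 9) = Mul(76, 9) = 684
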